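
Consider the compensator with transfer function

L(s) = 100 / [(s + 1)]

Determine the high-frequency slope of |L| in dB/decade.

Each pole contributes −20 dB/decade at high frequency; each zero contributes +20 dB/decade.
Net: 0 zero(s) − 1 pole(s) → -20 dB/decade.

-20 dB/decade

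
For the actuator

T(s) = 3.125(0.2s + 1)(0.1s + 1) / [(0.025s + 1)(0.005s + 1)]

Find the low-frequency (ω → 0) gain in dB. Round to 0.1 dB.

T(0) = 3.125 · 1 / 1 = 3.125
20 log₁₀(3.125) ≈ 9.90 dB

9.9 dB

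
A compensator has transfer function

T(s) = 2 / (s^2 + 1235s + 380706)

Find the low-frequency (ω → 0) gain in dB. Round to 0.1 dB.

-105.6 dB

T(0) = 2 / 380706 ≈ 5.2534e-06
20 log₁₀(5.2534e-06) ≈ -105.59 dB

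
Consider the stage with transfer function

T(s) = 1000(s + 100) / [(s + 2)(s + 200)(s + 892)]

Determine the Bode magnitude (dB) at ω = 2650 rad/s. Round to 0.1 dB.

At s = jω = j2650:
zero (s+100): 100 + j2650 → |·| = √(100²+2650²) = √7032500 ≈ 2651.9, ∠ = arctan(2650/100) ≈ 87.84°
pole (s+2): 2 + j2650 → |·| = √(2²+2650²) = √7022504 ≈ 2650, ∠ = arctan(2650/2) ≈ 89.96°
pole (s+200): 200 + j2650 → |·| = √(200²+2650²) = √7062500 ≈ 2657.5, ∠ = arctan(2650/200) ≈ 85.68°
pole (s+892): 892 + j2650 → |·| = √(892²+2650²) = √7818164 ≈ 2796.1, ∠ = arctan(2650/892) ≈ 71.40°
|T| = 1000 · 2651.9 / 1.9691e+10 ≈ 0.00013468
Gain = 20 log₁₀(0.00013468) ≈ -77.41 dB

-77.4 dB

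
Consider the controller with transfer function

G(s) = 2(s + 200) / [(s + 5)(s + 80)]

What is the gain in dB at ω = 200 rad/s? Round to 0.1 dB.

At s = jω = j200:
zero (s+200): 200 + j200 → |·| = √(200²+200²) = √80000 ≈ 282.84, ∠ = arctan(200/200) ≈ 45.00°
pole (s+5): 5 + j200 → |·| = √(5²+200²) = √40025 ≈ 200.06, ∠ = arctan(200/5) ≈ 88.57°
pole (s+80): 80 + j200 → |·| = √(80²+200²) = √46400 ≈ 215.41, ∠ = arctan(200/80) ≈ 68.20°
|G| = 2 · 282.84 / 43095 ≈ 0.013126
Gain = 20 log₁₀(0.013126) ≈ -37.64 dB

-37.6 dB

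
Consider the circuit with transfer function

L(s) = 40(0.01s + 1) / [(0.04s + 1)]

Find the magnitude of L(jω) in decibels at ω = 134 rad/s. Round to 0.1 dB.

21.8 dB

At ω = 134 rad/s:
zero (1 + j134·0.01) = 1 + j1.34 → |·| ≈ 1.672, ∠ ≈ 53.27°
pole (1 + j134·0.04) = 1 + j5.36 → |·| ≈ 5.4525, ∠ ≈ 79.43°
|L| = 40 · 1.672 / (5.4525) ≈ 12.266
Gain = 20 log₁₀(12.266) ≈ 21.77 dB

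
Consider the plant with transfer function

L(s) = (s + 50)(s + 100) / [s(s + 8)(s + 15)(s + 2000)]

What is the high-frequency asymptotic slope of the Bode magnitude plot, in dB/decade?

Each pole contributes −20 dB/decade at high frequency; each zero contributes +20 dB/decade.
Net: 2 zero(s) − 4 pole(s) → -40 dB/decade.

-40 dB/decade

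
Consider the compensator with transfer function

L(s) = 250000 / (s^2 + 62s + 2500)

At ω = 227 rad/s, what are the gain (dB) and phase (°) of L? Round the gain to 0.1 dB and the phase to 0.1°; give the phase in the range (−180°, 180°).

13.8 dB, -164.0°

At s = jω = j227:
quadratic: (j227)² + 62·j227 + 2500 = -49029 + j14074 → |·| ≈ 51009, ∠ ≈ 163.98°
|L| = 250000 / 51009 ≈ 4.9011
Gain = 20 log₁₀(4.9011) ≈ 13.81 dB
∠L = 0.00° − 163.98° = -163.98°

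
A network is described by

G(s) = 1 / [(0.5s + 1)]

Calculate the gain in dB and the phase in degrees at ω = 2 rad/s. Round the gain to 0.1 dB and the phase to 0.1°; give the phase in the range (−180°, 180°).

At ω = 2 rad/s:
pole (1 + j2·0.5) = 1 + j1 → |·| ≈ 1.4142, ∠ ≈ 45.00°
|G| = 1 · 1 / (1.4142) ≈ 0.70711
Gain = 20 log₁₀(0.70711) ≈ -3.01 dB
∠G = (0°) − (45.00°) = -45.00°

-3.0 dB, -45.0°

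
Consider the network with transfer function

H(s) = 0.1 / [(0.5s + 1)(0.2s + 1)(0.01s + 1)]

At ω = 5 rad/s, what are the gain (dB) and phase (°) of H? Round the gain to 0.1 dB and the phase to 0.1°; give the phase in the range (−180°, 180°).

At ω = 5 rad/s:
pole (1 + j5·0.5) = 1 + j2.5 → |·| ≈ 2.6926, ∠ ≈ 68.20°
pole (1 + j5·0.2) = 1 + j1 → |·| ≈ 1.4142, ∠ ≈ 45.00°
pole (1 + j5·0.01) = 1 + j0.05 → |·| ≈ 1.0012, ∠ ≈ 2.86°
|H| = 0.1 · 1 / (2.6926 · 1.4142 · 1.0012) ≈ 0.02623
Gain = 20 log₁₀(0.02623) ≈ -31.62 dB
∠H = (0°) − (68.20° + 45.00° + 2.86°) = -116.06°

-31.6 dB, -116.1°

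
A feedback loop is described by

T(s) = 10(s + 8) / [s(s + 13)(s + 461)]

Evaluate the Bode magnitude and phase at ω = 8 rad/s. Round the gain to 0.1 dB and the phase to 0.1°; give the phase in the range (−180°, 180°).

-53.9 dB, -77.6°

At s = jω = j8:
zero (s+8): 8 + j8 → |·| = √(8²+8²) = √128 ≈ 11.314, ∠ = arctan(8/8) ≈ 45.00°
pole (s+13): 13 + j8 → |·| = √(13²+8²) = √233 ≈ 15.264, ∠ = arctan(8/13) ≈ 31.61°
pole (s+461): 461 + j8 → |·| = √(461²+8²) = √212585 ≈ 461.07, ∠ = arctan(8/461) ≈ 0.99°
pole at origin: |s| = 8, ∠ = 90.00° (in denominator)
|T| = 10 · 11.314 / 56302 ≈ 0.0020095
Gain = 20 log₁₀(0.0020095) ≈ -53.94 dB
∠T = 45.00° − 122.60° = -77.60°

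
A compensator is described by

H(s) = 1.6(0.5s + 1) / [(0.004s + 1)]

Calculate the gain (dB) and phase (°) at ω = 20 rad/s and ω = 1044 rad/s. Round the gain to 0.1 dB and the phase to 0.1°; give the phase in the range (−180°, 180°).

At ω = 20 rad/s:
zero (1 + j20·0.5) = 1 + j10 → |·| ≈ 10.05, ∠ ≈ 84.29°
pole (1 + j20·0.004) = 1 + j0.08 → |·| ≈ 1.0032, ∠ ≈ 4.57°
|H| = 1.6 · 10.05 / (1.0032) ≈ 16.029
Gain = 20 log₁₀(16.029) ≈ 24.10 dB
∠H = (84.29°) − (4.57°) = 79.72°

At ω = 1044 rad/s:
zero (1 + j1044·0.5) = 1 + j522 → |·| ≈ 522, ∠ ≈ 89.89°
pole (1 + j1044·0.004) = 1 + j4.176 → |·| ≈ 4.2941, ∠ ≈ 76.53°
|H| = 1.6 · 522 / (4.2941) ≈ 194.5
Gain = 20 log₁₀(194.5) ≈ 45.78 dB
∠H = (89.89°) − (76.53°) = 13.36°

ω = 20: 24.1 dB, 79.7°; ω = 1044: 45.8 dB, 13.4°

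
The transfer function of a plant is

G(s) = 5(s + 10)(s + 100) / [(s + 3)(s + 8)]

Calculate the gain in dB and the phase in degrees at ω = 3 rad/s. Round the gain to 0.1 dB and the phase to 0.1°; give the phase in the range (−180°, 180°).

43.2 dB, -47.1°

At s = jω = j3:
zero (s+10): 10 + j3 → |·| = √(10²+3²) = √109 ≈ 10.44, ∠ = arctan(3/10) ≈ 16.70°
zero (s+100): 100 + j3 → |·| = √(100²+3²) = √10009 ≈ 100.04, ∠ = arctan(3/100) ≈ 1.72°
pole (s+3): 3 + j3 → |·| = √(3²+3²) = √18 ≈ 4.2426, ∠ = arctan(3/3) ≈ 45.00°
pole (s+8): 8 + j3 → |·| = √(8²+3²) = √73 ≈ 8.544, ∠ = arctan(3/8) ≈ 20.56°
|G| = 5 · 1044.4 / 36.249 ≈ 144.06
Gain = 20 log₁₀(144.06) ≈ 43.17 dB
∠G = 18.42° − 65.56° = -47.14°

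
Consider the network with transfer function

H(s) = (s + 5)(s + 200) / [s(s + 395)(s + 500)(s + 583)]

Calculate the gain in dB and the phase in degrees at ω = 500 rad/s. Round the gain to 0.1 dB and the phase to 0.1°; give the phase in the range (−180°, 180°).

At s = jω = j500:
zero (s+5): 5 + j500 → |·| = √(5²+500²) = √250025 ≈ 500.02, ∠ = arctan(500/5) ≈ 89.43°
zero (s+200): 200 + j500 → |·| = √(200²+500²) = √290000 ≈ 538.52, ∠ = arctan(500/200) ≈ 68.20°
pole (s+395): 395 + j500 → |·| = √(395²+500²) = √406025 ≈ 637.2, ∠ = arctan(500/395) ≈ 51.69°
pole (s+500): 500 + j500 → |·| = √(500²+500²) = √500000 ≈ 707.11, ∠ = arctan(500/500) ≈ 45.00°
pole (s+583): 583 + j500 → |·| = √(583²+500²) = √589889 ≈ 768.04, ∠ = arctan(500/583) ≈ 40.62°
pole at origin: |s| = 500, ∠ = 90.00° (in denominator)
|H| = 1 · 2.6927e+05 / 1.7303e+11 ≈ 1.5562e-06
Gain = 20 log₁₀(1.5562e-06) ≈ -116.16 dB
∠H = 157.63° − 227.31° = -69.68°

-116.2 dB, -69.7°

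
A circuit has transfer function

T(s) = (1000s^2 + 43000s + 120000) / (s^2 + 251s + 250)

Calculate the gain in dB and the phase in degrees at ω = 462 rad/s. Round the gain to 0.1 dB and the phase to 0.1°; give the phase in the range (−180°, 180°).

Substitute s = j462:
Numerator: 1000(j462)^2 + 43000(j462) + 120000 = -213324000 + j19866000
Denominator: (j462)^2 + 251(j462) + 250 = -213194 + j115962
|N| = √(213324000² + 19866000²) ≈ 2.1425e+08, ∠N ≈ 174.68°
|D| = √(213194² + 115962²) ≈ 2.4269e+05, ∠D ≈ 151.46°
|T| = 2.1425e+08 / 2.4269e+05 ≈ 882.81
Gain = 20 log₁₀(882.81) ≈ 58.92 dB
∠T = 174.68° − 151.46° = 23.22°

58.9 dB, 23.2°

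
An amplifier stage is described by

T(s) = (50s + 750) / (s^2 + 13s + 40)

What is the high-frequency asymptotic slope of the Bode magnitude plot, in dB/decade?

Each pole contributes −20 dB/decade at high frequency; each zero contributes +20 dB/decade.
Net: 1 zero(s) − 2 pole(s) → -20 dB/decade.

-20 dB/decade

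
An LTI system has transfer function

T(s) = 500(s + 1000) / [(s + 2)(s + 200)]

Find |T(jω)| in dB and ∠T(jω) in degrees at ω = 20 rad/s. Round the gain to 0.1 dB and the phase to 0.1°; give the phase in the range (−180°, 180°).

At s = jω = j20:
zero (s+1000): 1000 + j20 → |·| = √(1000²+20²) = √1000400 ≈ 1000.2, ∠ = arctan(20/1000) ≈ 1.15°
pole (s+2): 2 + j20 → |·| = √(2²+20²) = √404 ≈ 20.1, ∠ = arctan(20/2) ≈ 84.29°
pole (s+200): 200 + j20 → |·| = √(200²+20²) = √40400 ≈ 201, ∠ = arctan(20/200) ≈ 5.71°
|T| = 500 · 1000.2 / 4040.1 ≈ 123.78
Gain = 20 log₁₀(123.78) ≈ 41.85 dB
∠T = 1.15° − 90.00° = -88.85°

41.9 dB, -88.9°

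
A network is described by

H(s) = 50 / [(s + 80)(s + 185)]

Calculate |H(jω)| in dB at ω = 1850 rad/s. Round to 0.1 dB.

At s = jω = j1850:
pole (s+80): 80 + j1850 → |·| = √(80²+1850²) = √3428900 ≈ 1851.7, ∠ = arctan(1850/80) ≈ 87.52°
pole (s+185): 185 + j1850 → |·| = √(185²+1850²) = √3456725 ≈ 1859.2, ∠ = arctan(1850/185) ≈ 84.29°
|H| = 50 / 3.4427e+06 ≈ 1.4523e-05
Gain = 20 log₁₀(1.4523e-05) ≈ -96.76 dB

-96.8 dB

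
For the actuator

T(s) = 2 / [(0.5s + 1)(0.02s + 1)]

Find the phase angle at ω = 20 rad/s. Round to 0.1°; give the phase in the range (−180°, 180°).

-106.1°

At ω = 20 rad/s:
pole (1 + j20·0.5) = 1 + j10 → |·| ≈ 10.05, ∠ ≈ 84.29°
pole (1 + j20·0.02) = 1 + j0.4 → |·| ≈ 1.077, ∠ ≈ 21.80°
∠T = (0°) − (84.29° + 21.80°) = -106.09°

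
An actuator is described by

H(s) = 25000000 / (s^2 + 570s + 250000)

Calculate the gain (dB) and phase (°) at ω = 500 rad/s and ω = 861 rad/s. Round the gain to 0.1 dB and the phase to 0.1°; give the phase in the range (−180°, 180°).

At s = jω = j500:
quadratic: (j500)² + 570·j500 + 250000 = 0 + j285000 → |·| ≈ 2.85e+05, ∠ ≈ 90.00°
|H| = 25000000 / 2.85e+05 ≈ 87.719
Gain = 20 log₁₀(87.719) ≈ 38.86 dB
∠H = 0.00° − 90.00° = -90.00°

At s = jω = j861:
quadratic: (j861)² + 570·j861 + 250000 = -491321 + j490770 → |·| ≈ 6.9444e+05, ∠ ≈ 135.03°
|H| = 25000000 / 6.9444e+05 ≈ 36
Gain = 20 log₁₀(36) ≈ 31.13 dB
∠H = 0.00° − 135.03° = -135.03°

ω = 500: 38.9 dB, -90.0°; ω = 861: 31.1 dB, -135.0°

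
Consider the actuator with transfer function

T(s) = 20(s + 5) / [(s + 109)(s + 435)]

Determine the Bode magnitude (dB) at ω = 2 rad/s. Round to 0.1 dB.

-52.9 dB

At s = jω = j2:
zero (s+5): 5 + j2 → |·| = √(5²+2²) = √29 ≈ 5.3852, ∠ = arctan(2/5) ≈ 21.80°
pole (s+109): 109 + j2 → |·| = √(109²+2²) = √11885 ≈ 109.02, ∠ = arctan(2/109) ≈ 1.05°
pole (s+435): 435 + j2 → |·| = √(435²+2²) = √189229 ≈ 435, ∠ = arctan(2/435) ≈ 0.26°
|T| = 20 · 5.3852 / 47424 ≈ 0.0022711
Gain = 20 log₁₀(0.0022711) ≈ -52.88 dB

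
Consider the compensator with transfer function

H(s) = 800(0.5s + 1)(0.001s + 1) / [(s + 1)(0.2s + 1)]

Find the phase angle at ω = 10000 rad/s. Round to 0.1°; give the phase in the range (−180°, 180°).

At ω = 10000 rad/s:
zero (1 + j10000·0.5) = 1 + j5000 → |·| ≈ 5000, ∠ ≈ 89.99°
zero (1 + j10000·0.001) = 1 + j10 → |·| ≈ 10.05, ∠ ≈ 84.29°
pole (1 + j10000·1) = 1 + j10000 → |·| ≈ 10000, ∠ ≈ 89.99°
pole (1 + j10000·0.2) = 1 + j2000 → |·| ≈ 2000, ∠ ≈ 89.97°
∠H = (89.99° + 84.29°) − (89.99° + 89.97°) = -5.68°

-5.7°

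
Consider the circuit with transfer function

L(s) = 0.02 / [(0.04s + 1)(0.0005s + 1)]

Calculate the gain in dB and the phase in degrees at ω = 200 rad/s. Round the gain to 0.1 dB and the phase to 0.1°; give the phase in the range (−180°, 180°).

At ω = 200 rad/s:
pole (1 + j200·0.04) = 1 + j8 → |·| ≈ 8.0623, ∠ ≈ 82.87°
pole (1 + j200·0.0005) = 1 + j0.1 → |·| ≈ 1.005, ∠ ≈ 5.71°
|L| = 0.02 · 1 / (8.0623 · 1.005) ≈ 0.0024683
Gain = 20 log₁₀(0.0024683) ≈ -52.15 dB
∠L = (0°) − (82.87° + 5.71°) = -88.58°

-52.2 dB, -88.6°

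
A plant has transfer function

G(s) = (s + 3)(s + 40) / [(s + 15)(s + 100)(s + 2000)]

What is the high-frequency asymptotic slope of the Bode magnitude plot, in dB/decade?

-20 dB/decade

Each pole contributes −20 dB/decade at high frequency; each zero contributes +20 dB/decade.
Net: 2 zero(s) − 3 pole(s) → -20 dB/decade.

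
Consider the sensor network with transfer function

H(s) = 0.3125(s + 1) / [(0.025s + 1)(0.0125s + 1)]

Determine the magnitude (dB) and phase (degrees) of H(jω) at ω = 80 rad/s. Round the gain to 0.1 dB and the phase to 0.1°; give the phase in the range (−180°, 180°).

18.0 dB, -19.2°

At ω = 80 rad/s:
zero (1 + j80·1) = 1 + j80 → |·| ≈ 80.006, ∠ ≈ 89.28°
pole (1 + j80·0.025) = 1 + j2 → |·| ≈ 2.2361, ∠ ≈ 63.43°
pole (1 + j80·0.0125) = 1 + j1 → |·| ≈ 1.4142, ∠ ≈ 45.00°
|H| = 0.3125 · 80.006 / (2.2361 · 1.4142) ≈ 7.9062
Gain = 20 log₁₀(7.9062) ≈ 17.96 dB
∠H = (89.28°) − (63.43° + 45.00°) = -19.15°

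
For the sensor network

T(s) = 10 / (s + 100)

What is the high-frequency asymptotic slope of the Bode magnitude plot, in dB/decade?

Each pole contributes −20 dB/decade at high frequency; each zero contributes +20 dB/decade.
Net: 0 zero(s) − 1 pole(s) → -20 dB/decade.

-20 dB/decade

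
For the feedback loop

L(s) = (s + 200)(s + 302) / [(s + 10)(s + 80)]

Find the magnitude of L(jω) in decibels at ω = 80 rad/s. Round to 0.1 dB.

At s = jω = j80:
zero (s+200): 200 + j80 → |·| = √(200²+80²) = √46400 ≈ 215.41, ∠ = arctan(80/200) ≈ 21.80°
zero (s+302): 302 + j80 → |·| = √(302²+80²) = √97604 ≈ 312.42, ∠ = arctan(80/302) ≈ 14.84°
pole (s+10): 10 + j80 → |·| = √(10²+80²) = √6500 ≈ 80.623, ∠ = arctan(80/10) ≈ 82.87°
pole (s+80): 80 + j80 → |·| = √(80²+80²) = √12800 ≈ 113.14, ∠ = arctan(80/80) ≈ 45.00°
|L| = 1 · 67298 / 9121.7 ≈ 7.3778
Gain = 20 log₁₀(7.3778) ≈ 17.36 dB

17.4 dB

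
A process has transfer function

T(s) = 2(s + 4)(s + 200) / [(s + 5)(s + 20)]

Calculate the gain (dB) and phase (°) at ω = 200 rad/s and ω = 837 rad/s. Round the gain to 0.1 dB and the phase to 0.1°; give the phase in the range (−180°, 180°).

At s = jω = j200:
zero (s+4): 4 + j200 → |·| = √(4²+200²) = √40016 ≈ 200.04, ∠ = arctan(200/4) ≈ 88.85°
zero (s+200): 200 + j200 → |·| = √(200²+200²) = √80000 ≈ 282.84, ∠ = arctan(200/200) ≈ 45.00°
pole (s+5): 5 + j200 → |·| = √(5²+200²) = √40025 ≈ 200.06, ∠ = arctan(200/5) ≈ 88.57°
pole (s+20): 20 + j200 → |·| = √(20²+200²) = √40400 ≈ 201, ∠ = arctan(200/20) ≈ 84.29°
|T| = 2 · 56579 / 40212 ≈ 2.814
Gain = 20 log₁₀(2.814) ≈ 8.99 dB
∠T = 133.85° − 172.86° = -39.01°

At s = jω = j837:
zero (s+4): 4 + j837 → |·| = √(4²+837²) = √700585 ≈ 837.01, ∠ = arctan(837/4) ≈ 89.73°
zero (s+200): 200 + j837 → |·| = √(200²+837²) = √740569 ≈ 860.56, ∠ = arctan(837/200) ≈ 76.56°
pole (s+5): 5 + j837 → |·| = √(5²+837²) = √700594 ≈ 837.01, ∠ = arctan(837/5) ≈ 89.66°
pole (s+20): 20 + j837 → |·| = √(20²+837²) = √700969 ≈ 837.24, ∠ = arctan(837/20) ≈ 88.63°
|T| = 2 · 7.203e+05 / 7.0078e+05 ≈ 2.0557
Gain = 20 log₁₀(2.0557) ≈ 6.26 dB
∠T = 166.29° − 178.29° = -12.00°

ω = 200: 9.0 dB, -39.0°; ω = 837: 6.3 dB, -12.0°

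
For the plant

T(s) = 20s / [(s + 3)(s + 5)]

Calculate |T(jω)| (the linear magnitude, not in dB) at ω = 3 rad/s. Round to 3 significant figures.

2.43

At s = jω = j3:
zero at origin: s = j3 → |·| = 3, ∠ = 90.00°
pole (s+3): 3 + j3 → |·| = √(3²+3²) = √18 ≈ 4.2426, ∠ = arctan(3/3) ≈ 45.00°
pole (s+5): 5 + j3 → |·| = √(5²+3²) = √34 ≈ 5.831, ∠ = arctan(3/5) ≈ 30.96°
|T| = 20 · 3 / 24.739 ≈ 2.4253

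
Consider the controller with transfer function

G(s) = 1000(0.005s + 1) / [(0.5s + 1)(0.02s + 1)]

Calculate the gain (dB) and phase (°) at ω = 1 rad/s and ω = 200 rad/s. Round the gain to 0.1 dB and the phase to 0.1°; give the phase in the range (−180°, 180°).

At ω = 1 rad/s:
zero (1 + j1·0.005) = 1 + j0.005 → |·| ≈ 1, ∠ ≈ 0.29°
pole (1 + j1·0.5) = 1 + j0.5 → |·| ≈ 1.118, ∠ ≈ 26.57°
pole (1 + j1·0.02) = 1 + j0.02 → |·| ≈ 1.0002, ∠ ≈ 1.15°
|G| = 1000 · 1 / (1.118 · 1.0002) ≈ 894.28
Gain = 20 log₁₀(894.28) ≈ 59.03 dB
∠G = (0.29°) − (26.57° + 1.15°) = -27.43°

At ω = 200 rad/s:
zero (1 + j200·0.005) = 1 + j1 → |·| ≈ 1.4142, ∠ ≈ 45.00°
pole (1 + j200·0.5) = 1 + j100 → |·| ≈ 100, ∠ ≈ 89.43°
pole (1 + j200·0.02) = 1 + j4 → |·| ≈ 4.1231, ∠ ≈ 75.96°
|G| = 1000 · 1.4142 / (100 · 4.1231) ≈ 3.4299
Gain = 20 log₁₀(3.4299) ≈ 10.71 dB
∠G = (45.00°) − (89.43° + 75.96°) = -120.39°

ω = 1: 59.0 dB, -27.4°; ω = 200: 10.7 dB, -120.4°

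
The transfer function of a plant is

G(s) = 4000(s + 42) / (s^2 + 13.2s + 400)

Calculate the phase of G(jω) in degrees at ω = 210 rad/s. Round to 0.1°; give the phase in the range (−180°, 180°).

At s = jω = j210:
zero (s+42): 42 + j210 → |·| = √(42²+210²) = √45864 ≈ 214.16, ∠ = arctan(210/42) ≈ 78.69°
quadratic: (j210)² + 13.2·j210 + 400 = -43700 + j2772 → |·| ≈ 43788, ∠ ≈ 176.37°
∠G = 78.69° − 176.37° = -97.68°

-97.7°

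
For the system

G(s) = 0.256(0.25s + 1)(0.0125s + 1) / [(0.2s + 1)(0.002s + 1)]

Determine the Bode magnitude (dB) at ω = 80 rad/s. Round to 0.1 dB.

At ω = 80 rad/s:
zero (1 + j80·0.25) = 1 + j20 → |·| ≈ 20.025, ∠ ≈ 87.14°
zero (1 + j80·0.0125) = 1 + j1 → |·| ≈ 1.4142, ∠ ≈ 45.00°
pole (1 + j80·0.2) = 1 + j16 → |·| ≈ 16.031, ∠ ≈ 86.42°
pole (1 + j80·0.002) = 1 + j0.16 → |·| ≈ 1.0127, ∠ ≈ 9.09°
|G| = 0.256 · 20.025 · 1.4142 / (16.031 · 1.0127) ≈ 0.44656
Gain = 20 log₁₀(0.44656) ≈ -7.00 dB

-7.0 dB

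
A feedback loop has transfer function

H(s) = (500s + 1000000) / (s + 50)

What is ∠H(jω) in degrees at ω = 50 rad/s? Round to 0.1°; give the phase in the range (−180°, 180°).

-43.6°

Substitute s = j50:
Numerator: 500(j50) + 1000000 = 1000000 + j25000
Denominator: (j50) + 50 = 50 + j50
|N| = √(1000000² + 25000²) ≈ 1.0003e+06, ∠N ≈ 1.43°
|D| = √(50² + 50²) ≈ 70.711, ∠D ≈ 45.00°
∠H = 1.43° − 45.00° = -43.57°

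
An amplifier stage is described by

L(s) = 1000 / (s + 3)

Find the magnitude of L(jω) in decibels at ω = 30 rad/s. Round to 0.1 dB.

Substitute s = j30:
Numerator: 1000 = 1000 + j0
Denominator: (j30) + 3 = 3 + j30
|N| = √(1000² + 0²) ≈ 1000, ∠N ≈ 0.00°
|D| = √(3² + 30²) ≈ 30.15, ∠D ≈ 84.29°
|L| = 1000 / 30.15 ≈ 33.167
Gain = 20 log₁₀(33.167) ≈ 30.41 dB

30.4 dB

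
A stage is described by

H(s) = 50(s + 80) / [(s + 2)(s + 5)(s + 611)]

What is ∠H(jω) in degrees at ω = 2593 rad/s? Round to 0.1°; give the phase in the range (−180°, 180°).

At s = jω = j2593:
zero (s+80): 80 + j2593 → |·| = √(80²+2593²) = √6730049 ≈ 2594.2, ∠ = arctan(2593/80) ≈ 88.23°
pole (s+2): 2 + j2593 → |·| = √(2²+2593²) = √6723653 ≈ 2593, ∠ = arctan(2593/2) ≈ 89.96°
pole (s+5): 5 + j2593 → |·| = √(5²+2593²) = √6723674 ≈ 2593, ∠ = arctan(2593/5) ≈ 89.89°
pole (s+611): 611 + j2593 → |·| = √(611²+2593²) = √7096970 ≈ 2664, ∠ = arctan(2593/611) ≈ 76.74°
∠H = 88.23° − 256.59° = -168.36°

-168.4°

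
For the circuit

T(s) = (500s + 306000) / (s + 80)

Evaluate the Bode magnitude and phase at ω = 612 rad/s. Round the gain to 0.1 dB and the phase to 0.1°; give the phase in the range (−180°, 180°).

Substitute s = j612:
Numerator: 500(j612) + 306000 = 306000 + j306000
Denominator: (j612) + 80 = 80 + j612
|N| = √(306000² + 306000²) ≈ 4.3275e+05, ∠N ≈ 45.00°
|D| = √(80² + 612²) ≈ 617.21, ∠D ≈ 82.55°
|T| = 4.3275e+05 / 617.21 ≈ 701.14
Gain = 20 log₁₀(701.14) ≈ 56.92 dB
∠T = 45.00° − 82.55° = -37.55°

56.9 dB, -37.6°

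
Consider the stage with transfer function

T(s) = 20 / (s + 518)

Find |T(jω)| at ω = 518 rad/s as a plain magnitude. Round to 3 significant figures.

At s = jω = j518:
pole (s+518): 518 + j518 → |·| = √(518²+518²) = √536648 ≈ 732.56, ∠ = arctan(518/518) ≈ 45.00°
|T| = 20 / 732.56 ≈ 0.027302

0.0273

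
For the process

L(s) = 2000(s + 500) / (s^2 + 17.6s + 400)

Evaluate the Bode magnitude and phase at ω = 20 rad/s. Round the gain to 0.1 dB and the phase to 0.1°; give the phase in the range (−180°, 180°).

At s = jω = j20:
zero (s+500): 500 + j20 → |·| = √(500²+20²) = √250400 ≈ 500.4, ∠ = arctan(20/500) ≈ 2.29°
quadratic: (j20)² + 17.6·j20 + 400 = 0 + j352 → |·| ≈ 352, ∠ ≈ 90.00°
|L| = 2000 · 500.4 / 352 ≈ 2843.2
Gain = 20 log₁₀(2843.2) ≈ 69.08 dB
∠L = 2.29° − 90.00° = -87.71°

69.1 dB, -87.7°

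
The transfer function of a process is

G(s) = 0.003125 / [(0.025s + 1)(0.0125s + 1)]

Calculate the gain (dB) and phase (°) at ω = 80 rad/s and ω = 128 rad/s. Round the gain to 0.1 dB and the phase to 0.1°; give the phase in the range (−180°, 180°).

At ω = 80 rad/s:
pole (1 + j80·0.025) = 1 + j2 → |·| ≈ 2.2361, ∠ ≈ 63.43°
pole (1 + j80·0.0125) = 1 + j1 → |·| ≈ 1.4142, ∠ ≈ 45.00°
|G| = 0.003125 · 1 / (2.2361 · 1.4142) ≈ 0.00098821
Gain = 20 log₁₀(0.00098821) ≈ -60.10 dB
∠G = (0°) − (63.43° + 45.00°) = -108.43°

At ω = 128 rad/s:
pole (1 + j128·0.025) = 1 + j3.2 → |·| ≈ 3.3526, ∠ ≈ 72.65°
pole (1 + j128·0.0125) = 1 + j1.6 → |·| ≈ 1.8868, ∠ ≈ 57.99°
|G| = 0.003125 · 1 / (3.3526 · 1.8868) ≈ 0.00049402
Gain = 20 log₁₀(0.00049402) ≈ -66.13 dB
∠G = (0°) − (72.65° + 57.99°) = -130.64°

ω = 80: -60.1 dB, -108.4°; ω = 128: -66.1 dB, -130.6°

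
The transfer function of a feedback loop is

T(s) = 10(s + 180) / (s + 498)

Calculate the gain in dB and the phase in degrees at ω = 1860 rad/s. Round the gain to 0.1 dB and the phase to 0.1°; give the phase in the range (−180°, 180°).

At s = jω = j1860:
zero (s+180): 180 + j1860 → |·| = √(180²+1860²) = √3492000 ≈ 1868.7, ∠ = arctan(1860/180) ≈ 84.47°
pole (s+498): 498 + j1860 → |·| = √(498²+1860²) = √3707604 ≈ 1925.5, ∠ = arctan(1860/498) ≈ 75.01°
|T| = 10 · 1868.7 / 1925.5 ≈ 9.705
Gain = 20 log₁₀(9.705) ≈ 19.74 dB
∠T = 84.47° − 75.01° = 9.46°

19.7 dB, 9.5°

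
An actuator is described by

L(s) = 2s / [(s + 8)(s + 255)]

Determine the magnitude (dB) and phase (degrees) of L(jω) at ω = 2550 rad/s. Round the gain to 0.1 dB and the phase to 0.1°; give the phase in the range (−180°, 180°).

-62.2 dB, -84.1°

At s = jω = j2550:
zero at origin: s = j2550 → |·| = 2550, ∠ = 90.00°
pole (s+8): 8 + j2550 → |·| = √(8²+2550²) = √6502564 ≈ 2550, ∠ = arctan(2550/8) ≈ 89.82°
pole (s+255): 255 + j2550 → |·| = √(255²+2550²) = √6567525 ≈ 2562.7, ∠ = arctan(2550/255) ≈ 84.29°
|L| = 2 · 2550 / 6.5349e+06 ≈ 0.00078043
Gain = 20 log₁₀(0.00078043) ≈ -62.15 dB
∠L = 90.00° − 174.11° = -84.11°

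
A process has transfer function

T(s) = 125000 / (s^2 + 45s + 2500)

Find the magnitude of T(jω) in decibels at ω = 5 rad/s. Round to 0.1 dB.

34.0 dB

At s = jω = j5:
quadratic: (j5)² + 45·j5 + 2500 = 2475 + j225 → |·| ≈ 2485.2, ∠ ≈ 5.19°
|T| = 125000 / 2485.2 ≈ 50.298
Gain = 20 log₁₀(50.298) ≈ 34.03 dB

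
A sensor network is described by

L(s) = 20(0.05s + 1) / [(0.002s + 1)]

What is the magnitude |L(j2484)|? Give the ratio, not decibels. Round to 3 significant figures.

At ω = 2484 rad/s:
zero (1 + j2484·0.05) = 1 + j124.2 → |·| ≈ 124.2, ∠ ≈ 89.54°
pole (1 + j2484·0.002) = 1 + j4.968 → |·| ≈ 5.0676, ∠ ≈ 78.62°
|L| = 20 · 124.2 / (5.0676) ≈ 490.17

490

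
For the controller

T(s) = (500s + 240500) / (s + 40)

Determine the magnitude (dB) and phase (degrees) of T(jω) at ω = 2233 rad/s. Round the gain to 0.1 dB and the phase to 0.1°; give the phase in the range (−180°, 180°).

Substitute s = j2233:
Numerator: 500(j2233) + 240500 = 240500 + j1116500
Denominator: (j2233) + 40 = 40 + j2233
|N| = √(240500² + 1116500²) ≈ 1.1421e+06, ∠N ≈ 77.84°
|D| = √(40² + 2233²) ≈ 2233.4, ∠D ≈ 88.97°
|T| = 1.1421e+06 / 2233.4 ≈ 511.37
Gain = 20 log₁₀(511.37) ≈ 54.17 dB
∠T = 77.84° − 88.97° = -11.13°

54.2 dB, -11.1°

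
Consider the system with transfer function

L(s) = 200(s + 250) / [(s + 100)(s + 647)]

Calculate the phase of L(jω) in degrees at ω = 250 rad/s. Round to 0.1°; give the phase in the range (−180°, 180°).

At s = jω = j250:
zero (s+250): 250 + j250 → |·| = √(250²+250²) = √125000 ≈ 353.55, ∠ = arctan(250/250) ≈ 45.00°
pole (s+100): 100 + j250 → |·| = √(100²+250²) = √72500 ≈ 269.26, ∠ = arctan(250/100) ≈ 68.20°
pole (s+647): 647 + j250 → |·| = √(647²+250²) = √481109 ≈ 693.62, ∠ = arctan(250/647) ≈ 21.13°
∠L = 45.00° − 89.33° = -44.33°

-44.3°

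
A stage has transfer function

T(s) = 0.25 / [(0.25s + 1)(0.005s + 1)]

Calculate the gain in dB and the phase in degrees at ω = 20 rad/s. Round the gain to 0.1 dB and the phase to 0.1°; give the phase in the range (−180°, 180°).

At ω = 20 rad/s:
pole (1 + j20·0.25) = 1 + j5 → |·| ≈ 5.099, ∠ ≈ 78.69°
pole (1 + j20·0.005) = 1 + j0.1 → |·| ≈ 1.005, ∠ ≈ 5.71°
|T| = 0.25 · 1 / (5.099 · 1.005) ≈ 0.048785
Gain = 20 log₁₀(0.048785) ≈ -26.23 dB
∠T = (0°) − (78.69° + 5.71°) = -84.40°

-26.2 dB, -84.4°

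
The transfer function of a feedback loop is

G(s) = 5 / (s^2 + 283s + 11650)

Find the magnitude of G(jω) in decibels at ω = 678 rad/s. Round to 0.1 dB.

-99.8 dB

Substitute s = j678:
Numerator: 5 = 5 + j0
Denominator: (j678)^2 + 283(j678) + 11650 = -448034 + j191874
|N| = √(5² + 0²) ≈ 5, ∠N ≈ 0.00°
|D| = √(448034² + 191874²) ≈ 4.8739e+05, ∠D ≈ 156.82°
|G| = 5 / 4.8739e+05 ≈ 1.0259e-05
Gain = 20 log₁₀(1.0259e-05) ≈ -99.78 dB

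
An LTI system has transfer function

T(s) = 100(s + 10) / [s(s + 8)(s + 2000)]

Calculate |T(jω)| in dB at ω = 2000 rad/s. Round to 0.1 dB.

-95.1 dB

At s = jω = j2000:
zero (s+10): 10 + j2000 → |·| = √(10²+2000²) = √4000100 ≈ 2000, ∠ = arctan(2000/10) ≈ 89.71°
pole (s+8): 8 + j2000 → |·| = √(8²+2000²) = √4000064 ≈ 2000, ∠ = arctan(2000/8) ≈ 89.77°
pole (s+2000): 2000 + j2000 → |·| = √(2000²+2000²) = √8000000 ≈ 2828.4, ∠ = arctan(2000/2000) ≈ 45.00°
pole at origin: |s| = 2000, ∠ = 90.00° (in denominator)
|T| = 100 · 2000 / 1.1314e+10 ≈ 1.7677e-05
Gain = 20 log₁₀(1.7677e-05) ≈ -95.05 dB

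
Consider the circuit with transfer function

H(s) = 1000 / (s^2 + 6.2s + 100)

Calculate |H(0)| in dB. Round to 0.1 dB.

20.0 dB

H(0) = 1000 / 100 = 10
20 log₁₀(10) ≈ 20.00 dB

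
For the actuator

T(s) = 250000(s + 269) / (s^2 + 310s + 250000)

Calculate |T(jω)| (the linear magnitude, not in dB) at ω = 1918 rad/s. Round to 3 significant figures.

At s = jω = j1918:
zero (s+269): 269 + j1918 → |·| = √(269²+1918²) = √3751085 ≈ 1936.8, ∠ = arctan(1918/269) ≈ 82.02°
quadratic: (j1918)² + 310·j1918 + 250000 = -3428724 + j594580 → |·| ≈ 3.4799e+06, ∠ ≈ 170.16°
|T| = 250000 · 1936.8 / 3.4799e+06 ≈ 139.14

139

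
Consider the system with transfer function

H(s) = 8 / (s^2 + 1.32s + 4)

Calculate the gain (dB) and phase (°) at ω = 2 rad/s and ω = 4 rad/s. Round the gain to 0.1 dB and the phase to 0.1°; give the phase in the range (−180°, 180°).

At s = jω = j2:
quadratic: (j2)² + 1.32·j2 + 4 = 0 + j2.64 → |·| ≈ 2.64, ∠ ≈ 90.00°
|H| = 8 / 2.64 ≈ 3.0303
Gain = 20 log₁₀(3.0303) ≈ 9.63 dB
∠H = 0.00° − 90.00° = -90.00°

At s = jω = j4:
quadratic: (j4)² + 1.32·j4 + 4 = -12 + j5.28 → |·| ≈ 13.11, ∠ ≈ 156.25°
|H| = 8 / 13.11 ≈ 0.61022
Gain = 20 log₁₀(0.61022) ≈ -4.29 dB
∠H = 0.00° − 156.25° = -156.25°

ω = 2: 9.6 dB, -90.0°; ω = 4: -4.3 dB, -156.3°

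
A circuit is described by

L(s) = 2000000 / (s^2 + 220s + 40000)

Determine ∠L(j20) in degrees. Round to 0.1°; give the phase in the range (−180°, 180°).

-6.3°

At s = jω = j20:
quadratic: (j20)² + 220·j20 + 40000 = 39600 + j4400 → |·| ≈ 39844, ∠ ≈ 6.34°
∠L = 0.00° − 6.34° = -6.34°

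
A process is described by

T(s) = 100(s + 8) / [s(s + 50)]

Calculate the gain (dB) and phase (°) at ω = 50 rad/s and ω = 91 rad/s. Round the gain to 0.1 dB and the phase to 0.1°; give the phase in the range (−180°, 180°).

At s = jω = j50:
zero (s+8): 8 + j50 → |·| = √(8²+50²) = √2564 ≈ 50.636, ∠ = arctan(50/8) ≈ 80.91°
pole (s+50): 50 + j50 → |·| = √(50²+50²) = √5000 ≈ 70.711, ∠ = arctan(50/50) ≈ 45.00°
pole at origin: |s| = 50, ∠ = 90.00° (in denominator)
|T| = 100 · 50.636 / 3535.5 ≈ 1.4322
Gain = 20 log₁₀(1.4322) ≈ 3.12 dB
∠T = 80.91° − 135.00° = -54.09°

At s = jω = j91:
zero (s+8): 8 + j91 → |·| = √(8²+91²) = √8345 ≈ 91.351, ∠ = arctan(91/8) ≈ 84.98°
pole (s+50): 50 + j91 → |·| = √(50²+91²) = √10781 ≈ 103.83, ∠ = arctan(91/50) ≈ 61.21°
pole at origin: |s| = 91, ∠ = 90.00° (in denominator)
|T| = 100 · 91.351 / 9448.5 ≈ 0.96683
Gain = 20 log₁₀(0.96683) ≈ -0.29 dB
∠T = 84.98° − 151.21° = -66.23°

ω = 50: 3.1 dB, -54.1°; ω = 91: -0.3 dB, -66.2°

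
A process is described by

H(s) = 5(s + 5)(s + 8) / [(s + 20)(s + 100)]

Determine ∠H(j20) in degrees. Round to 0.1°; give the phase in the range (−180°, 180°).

At s = jω = j20:
zero (s+5): 5 + j20 → |·| = √(5²+20²) = √425 ≈ 20.616, ∠ = arctan(20/5) ≈ 75.96°
zero (s+8): 8 + j20 → |·| = √(8²+20²) = √464 ≈ 21.541, ∠ = arctan(20/8) ≈ 68.20°
pole (s+20): 20 + j20 → |·| = √(20²+20²) = √800 ≈ 28.284, ∠ = arctan(20/20) ≈ 45.00°
pole (s+100): 100 + j20 → |·| = √(100²+20²) = √10400 ≈ 101.98, ∠ = arctan(20/100) ≈ 11.31°
∠H = 144.16° − 56.31° = 87.85°

87.9°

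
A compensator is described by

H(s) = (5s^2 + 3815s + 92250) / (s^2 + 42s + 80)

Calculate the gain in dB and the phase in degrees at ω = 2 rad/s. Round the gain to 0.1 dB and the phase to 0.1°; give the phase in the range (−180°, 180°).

58.2 dB, -43.1°

Substitute s = j2:
Numerator: 5(j2)^2 + 3815(j2) + 92250 = 92230 + j7630
Denominator: (j2)^2 + 42(j2) + 80 = 76 + j84
|N| = √(92230² + 7630²) ≈ 92545, ∠N ≈ 4.73°
|D| = √(76² + 84²) ≈ 113.28, ∠D ≈ 47.86°
|H| = 92545 / 113.28 ≈ 816.96
Gain = 20 log₁₀(816.96) ≈ 58.24 dB
∠H = 4.73° − 47.86° = -43.13°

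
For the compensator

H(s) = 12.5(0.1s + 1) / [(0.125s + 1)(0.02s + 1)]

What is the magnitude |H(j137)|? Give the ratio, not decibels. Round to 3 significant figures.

3.43

At ω = 137 rad/s:
zero (1 + j137·0.1) = 1 + j13.7 → |·| ≈ 13.736, ∠ ≈ 85.83°
pole (1 + j137·0.125) = 1 + j17.125 → |·| ≈ 17.154, ∠ ≈ 86.66°
pole (1 + j137·0.02) = 1 + j2.74 → |·| ≈ 2.9168, ∠ ≈ 69.95°
|H| = 12.5 · 13.736 / (17.154 · 2.9168) ≈ 3.4316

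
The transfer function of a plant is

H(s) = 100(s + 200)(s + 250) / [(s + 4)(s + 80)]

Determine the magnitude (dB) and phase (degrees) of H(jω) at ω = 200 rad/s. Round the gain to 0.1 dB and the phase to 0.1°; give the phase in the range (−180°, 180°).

At s = jω = j200:
zero (s+200): 200 + j200 → |·| = √(200²+200²) = √80000 ≈ 282.84, ∠ = arctan(200/200) ≈ 45.00°
zero (s+250): 250 + j200 → |·| = √(250²+200²) = √102500 ≈ 320.16, ∠ = arctan(200/250) ≈ 38.66°
pole (s+4): 4 + j200 → |·| = √(4²+200²) = √40016 ≈ 200.04, ∠ = arctan(200/4) ≈ 88.85°
pole (s+80): 80 + j200 → |·| = √(80²+200²) = √46400 ≈ 215.41, ∠ = arctan(200/80) ≈ 68.20°
|H| = 100 · 90554 / 43091 ≈ 210.15
Gain = 20 log₁₀(210.15) ≈ 46.45 dB
∠H = 83.66° − 157.05° = -73.39°

46.5 dB, -73.4°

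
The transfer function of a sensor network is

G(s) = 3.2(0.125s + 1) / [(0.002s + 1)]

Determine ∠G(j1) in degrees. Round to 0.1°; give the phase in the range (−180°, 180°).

At ω = 1 rad/s:
zero (1 + j1·0.125) = 1 + j0.125 → |·| ≈ 1.0078, ∠ ≈ 7.13°
pole (1 + j1·0.002) = 1 + j0.002 → |·| ≈ 1, ∠ ≈ 0.11°
∠G = (7.13°) − (0.11°) = 7.02°

7.0°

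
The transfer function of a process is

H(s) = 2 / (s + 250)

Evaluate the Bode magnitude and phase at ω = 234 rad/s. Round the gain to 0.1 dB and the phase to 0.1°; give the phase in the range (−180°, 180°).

At s = jω = j234:
pole (s+250): 250 + j234 → |·| = √(250²+234²) = √117256 ≈ 342.43, ∠ = arctan(234/250) ≈ 43.11°
|H| = 2 / 342.43 ≈ 0.0058406
Gain = 20 log₁₀(0.0058406) ≈ -44.67 dB
∠H = 0.00° − 43.11° = -43.11°

-44.7 dB, -43.1°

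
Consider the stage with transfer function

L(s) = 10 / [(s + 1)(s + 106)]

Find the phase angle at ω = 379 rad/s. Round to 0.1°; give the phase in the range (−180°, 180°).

-164.2°

At s = jω = j379:
pole (s+1): 1 + j379 → |·| = √(1²+379²) = √143642 ≈ 379, ∠ = arctan(379/1) ≈ 89.85°
pole (s+106): 106 + j379 → |·| = √(106²+379²) = √154877 ≈ 393.54, ∠ = arctan(379/106) ≈ 74.37°
∠L = 0.00° − 164.22° = -164.22°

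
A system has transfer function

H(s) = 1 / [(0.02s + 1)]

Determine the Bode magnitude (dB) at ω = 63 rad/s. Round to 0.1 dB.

At ω = 63 rad/s:
pole (1 + j63·0.02) = 1 + j1.26 → |·| ≈ 1.6086, ∠ ≈ 51.56°
|H| = 1 · 1 / (1.6086) ≈ 0.62166
Gain = 20 log₁₀(0.62166) ≈ -4.13 dB

-4.1 dB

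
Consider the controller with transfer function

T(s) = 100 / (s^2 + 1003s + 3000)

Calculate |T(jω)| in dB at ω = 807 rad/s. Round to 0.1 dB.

-80.3 dB

Substitute s = j807:
Numerator: 100 = 100 + j0
Denominator: (j807)^2 + 1003(j807) + 3000 = -648249 + j809421
|N| = √(100² + 0²) ≈ 100, ∠N ≈ 0.00°
|D| = √(648249² + 809421²) ≈ 1.037e+06, ∠D ≈ 128.69°
|T| = 100 / 1.037e+06 ≈ 9.6432e-05
Gain = 20 log₁₀(9.6432e-05) ≈ -80.32 dB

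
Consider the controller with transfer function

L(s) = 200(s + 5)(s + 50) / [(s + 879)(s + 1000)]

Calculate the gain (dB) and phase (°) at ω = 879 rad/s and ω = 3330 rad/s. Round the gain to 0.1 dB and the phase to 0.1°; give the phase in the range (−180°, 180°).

At s = jω = j879:
zero (s+5): 5 + j879 → |·| = √(5²+879²) = √772666 ≈ 879.01, ∠ = arctan(879/5) ≈ 89.67°
zero (s+50): 50 + j879 → |·| = √(50²+879²) = √775141 ≈ 880.42, ∠ = arctan(879/50) ≈ 86.74°
pole (s+879): 879 + j879 → |·| = √(879²+879²) = √1545282 ≈ 1243.1, ∠ = arctan(879/879) ≈ 45.00°
pole (s+1000): 1000 + j879 → |·| = √(1000²+879²) = √1772641 ≈ 1331.4, ∠ = arctan(879/1000) ≈ 41.32°
|L| = 200 · 7.739e+05 / 1.6551e+06 ≈ 93.517
Gain = 20 log₁₀(93.517) ≈ 39.42 dB
∠L = 176.41° − 86.32° = 90.09°

At s = jω = j3330:
zero (s+5): 5 + j3330 → |·| = √(5²+3330²) = √11088925 ≈ 3330, ∠ = arctan(3330/5) ≈ 89.91°
zero (s+50): 50 + j3330 → |·| = √(50²+3330²) = √11091400 ≈ 3330.4, ∠ = arctan(3330/50) ≈ 89.14°
pole (s+879): 879 + j3330 → |·| = √(879²+3330²) = √11861541 ≈ 3444.1, ∠ = arctan(3330/879) ≈ 75.21°
pole (s+1000): 1000 + j3330 → |·| = √(1000²+3330²) = √12088900 ≈ 3476.9, ∠ = arctan(3330/1000) ≈ 73.28°
|L| = 200 · 1.109e+07 / 1.1975e+07 ≈ 185.22
Gain = 20 log₁₀(185.22) ≈ 45.35 dB
∠L = 179.05° − 148.49° = 30.56°

ω = 879: 39.4 dB, 90.1°; ω = 3330: 45.4 dB, 30.6°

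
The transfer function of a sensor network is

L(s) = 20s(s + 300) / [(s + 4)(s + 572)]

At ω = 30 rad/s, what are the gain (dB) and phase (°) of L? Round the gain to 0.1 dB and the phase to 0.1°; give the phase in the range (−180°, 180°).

At s = jω = j30:
zero (s+300): 300 + j30 → |·| = √(300²+30²) = √90900 ≈ 301.5, ∠ = arctan(30/300) ≈ 5.71°
zero at origin: s = j30 → |·| = 30, ∠ = 90.00°
pole (s+4): 4 + j30 → |·| = √(4²+30²) = √916 ≈ 30.265, ∠ = arctan(30/4) ≈ 82.41°
pole (s+572): 572 + j30 → |·| = √(572²+30²) = √328084 ≈ 572.79, ∠ = arctan(30/572) ≈ 3.00°
|L| = 20 · 9045 / 17335 ≈ 10.436
Gain = 20 log₁₀(10.436) ≈ 20.37 dB
∠L = 95.71° − 85.41° = 10.30°

20.4 dB, 10.3°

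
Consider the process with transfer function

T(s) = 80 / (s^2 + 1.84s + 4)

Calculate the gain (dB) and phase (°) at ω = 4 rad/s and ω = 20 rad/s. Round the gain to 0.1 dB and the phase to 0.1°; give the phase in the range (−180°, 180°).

At s = jω = j4:
quadratic: (j4)² + 1.84·j4 + 4 = -12 + j7.36 → |·| ≈ 14.077, ∠ ≈ 148.48°
|T| = 80 / 14.077 ≈ 5.683
Gain = 20 log₁₀(5.683) ≈ 15.09 dB
∠T = 0.00° − 148.48° = -148.48°

At s = jω = j20:
quadratic: (j20)² + 1.84·j20 + 4 = -396 + j36.8 → |·| ≈ 397.71, ∠ ≈ 174.69°
|T| = 80 / 397.71 ≈ 0.20115
Gain = 20 log₁₀(0.20115) ≈ -13.93 dB
∠T = 0.00° − 174.69° = -174.69°

ω = 4: 15.1 dB, -148.5°; ω = 20: -13.9 dB, -174.7°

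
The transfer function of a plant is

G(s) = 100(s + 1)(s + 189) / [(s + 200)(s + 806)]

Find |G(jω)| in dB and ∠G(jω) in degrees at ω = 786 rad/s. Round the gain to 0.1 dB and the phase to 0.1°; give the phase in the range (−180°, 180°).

36.9 dB, 46.4°

At s = jω = j786:
zero (s+1): 1 + j786 → |·| = √(1²+786²) = √617797 ≈ 786, ∠ = arctan(786/1) ≈ 89.93°
zero (s+189): 189 + j786 → |·| = √(189²+786²) = √653517 ≈ 808.4, ∠ = arctan(786/189) ≈ 76.48°
pole (s+200): 200 + j786 → |·| = √(200²+786²) = √657796 ≈ 811.05, ∠ = arctan(786/200) ≈ 75.72°
pole (s+806): 806 + j786 → |·| = √(806²+786²) = √1267432 ≈ 1125.8, ∠ = arctan(786/806) ≈ 44.28°
|G| = 100 · 6.354e+05 / 9.1308e+05 ≈ 69.589
Gain = 20 log₁₀(69.589) ≈ 36.85 dB
∠G = 166.41° − 120.00° = 46.41°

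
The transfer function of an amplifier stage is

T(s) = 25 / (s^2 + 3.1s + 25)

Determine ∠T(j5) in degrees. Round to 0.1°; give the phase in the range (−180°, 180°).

At s = jω = j5:
quadratic: (j5)² + 3.1·j5 + 25 = 0 + j15.5 → |·| ≈ 15.5, ∠ ≈ 90.00°
∠T = 0.00° − 90.00° = -90.00°

-90.0°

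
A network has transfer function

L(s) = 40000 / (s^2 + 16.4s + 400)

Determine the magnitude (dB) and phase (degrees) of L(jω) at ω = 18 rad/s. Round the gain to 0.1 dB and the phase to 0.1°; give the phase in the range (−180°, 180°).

At s = jω = j18:
quadratic: (j18)² + 16.4·j18 + 400 = 76 + j295.2 → |·| ≈ 304.83, ∠ ≈ 75.56°
|L| = 40000 / 304.83 ≈ 131.22
Gain = 20 log₁₀(131.22) ≈ 42.36 dB
∠L = 0.00° − 75.56° = -75.56°

42.4 dB, -75.6°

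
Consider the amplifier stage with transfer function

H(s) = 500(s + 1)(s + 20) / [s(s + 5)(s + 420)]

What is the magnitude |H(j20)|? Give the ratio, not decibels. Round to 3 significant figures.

1.63

At s = jω = j20:
zero (s+1): 1 + j20 → |·| = √(1²+20²) = √401 ≈ 20.025, ∠ = arctan(20/1) ≈ 87.14°
zero (s+20): 20 + j20 → |·| = √(20²+20²) = √800 ≈ 28.284, ∠ = arctan(20/20) ≈ 45.00°
pole (s+5): 5 + j20 → |·| = √(5²+20²) = √425 ≈ 20.616, ∠ = arctan(20/5) ≈ 75.96°
pole (s+420): 420 + j20 → |·| = √(420²+20²) = √176800 ≈ 420.48, ∠ = arctan(20/420) ≈ 2.73°
pole at origin: |s| = 20, ∠ = 90.00° (in denominator)
|H| = 500 · 566.39 / 1.7337e+05 ≈ 1.6335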